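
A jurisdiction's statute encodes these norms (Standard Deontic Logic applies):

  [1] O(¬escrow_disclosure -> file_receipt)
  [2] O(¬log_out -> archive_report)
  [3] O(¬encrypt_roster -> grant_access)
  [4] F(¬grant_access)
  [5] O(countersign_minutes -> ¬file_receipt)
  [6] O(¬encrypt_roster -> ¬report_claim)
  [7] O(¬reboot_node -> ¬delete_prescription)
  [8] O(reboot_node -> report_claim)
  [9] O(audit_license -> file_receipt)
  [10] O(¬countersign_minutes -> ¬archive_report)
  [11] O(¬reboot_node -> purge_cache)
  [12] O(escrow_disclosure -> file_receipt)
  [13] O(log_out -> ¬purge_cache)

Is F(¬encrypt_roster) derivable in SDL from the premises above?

Premises 1 and 12 are O(¬escrow_disclosure -> file_receipt) and O(escrow_disclosure -> file_receipt); every ideal world satisfies ¬escrow_disclosure or escrow_disclosure, so in either case file_receipt holds — hence O(file_receipt).
Premise 5 is O(countersign_minutes -> ¬file_receipt); contrapositively O(file_receipt -> ¬countersign_minutes). Since O(file_receipt) holds, K gives O(¬countersign_minutes).
Premise 10 is O(¬countersign_minutes -> ¬archive_report); since O(¬countersign_minutes), deontic closure gives O(¬archive_report).
Premise 2, O(¬log_out -> archive_report), contraposes to O(¬archive_report -> log_out); with O(¬archive_report) we get O(log_out).
Applying K to premise 13 (O(log_out -> ¬purge_cache)) and O(log_out) yields O(¬purge_cache).
The contrapositive of premise 11 (O(¬reboot_node -> purge_cache)) is O(¬purge_cache -> reboot_node), and O(¬purge_cache) is already established, so O(reboot_node).
Premise 8 is O(reboot_node -> report_claim); since O(reboot_node), deontic closure gives O(report_claim).
The contrapositive of premise 6 (O(¬encrypt_roster -> ¬report_claim)) is O(report_claim -> encrypt_roster), and O(report_claim) is already established, so O(encrypt_roster).
Premises 3, 4, 7, 9 do not contribute to this derivation.
So O(encrypt_roster) holds, i.e. F(¬encrypt_roster). The claim follows.

Yes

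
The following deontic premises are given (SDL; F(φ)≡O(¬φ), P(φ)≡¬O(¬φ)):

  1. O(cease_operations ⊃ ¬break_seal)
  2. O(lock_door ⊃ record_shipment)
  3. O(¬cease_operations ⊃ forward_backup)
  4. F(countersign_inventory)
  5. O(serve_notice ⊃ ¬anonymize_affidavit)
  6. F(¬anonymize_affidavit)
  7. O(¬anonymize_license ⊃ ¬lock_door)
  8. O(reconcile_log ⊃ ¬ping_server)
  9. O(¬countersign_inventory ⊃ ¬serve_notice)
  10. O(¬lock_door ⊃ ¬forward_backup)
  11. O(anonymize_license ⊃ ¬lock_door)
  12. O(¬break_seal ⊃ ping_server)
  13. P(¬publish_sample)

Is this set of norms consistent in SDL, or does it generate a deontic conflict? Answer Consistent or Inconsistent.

Premise 5 is O(serve_notice ⊃ ¬anonymize_affidavit), but O(serve_notice) is not derivable from the premises, so it does not yield O(¬anonymize_affidavit).
So O(¬anonymize_affidavit) is not derivable, and the apparent clash with O(anonymize_affidavit) does not arise.
A world satisfying every obligation exists (e.g. anonymize_affidavit=true, anonymize_license=false, break_seal=false, cease_operations=true, countersign_inventory=false, forward_backup=false, lock_door=false, ping_server=true, publish_sample=false, reconcile_log=false, record_shipment=false, serve_notice=false); no atom is both obligatory and forbidden, so the set is consistent.

Consistent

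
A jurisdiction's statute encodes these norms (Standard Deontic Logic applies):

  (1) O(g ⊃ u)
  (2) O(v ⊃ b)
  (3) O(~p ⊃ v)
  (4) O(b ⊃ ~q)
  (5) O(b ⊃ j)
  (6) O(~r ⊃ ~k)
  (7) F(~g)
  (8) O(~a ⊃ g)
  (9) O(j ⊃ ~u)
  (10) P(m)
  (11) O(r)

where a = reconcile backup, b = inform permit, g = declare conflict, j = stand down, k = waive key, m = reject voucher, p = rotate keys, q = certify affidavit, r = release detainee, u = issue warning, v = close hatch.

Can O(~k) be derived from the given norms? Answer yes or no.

No

Premise 6 is O(~r ⊃ ~k), but O(~r) is not derivable from the premises, so it does not yield O(~k).
No other premise forces O(~k). An ideal world satisfying every premise can still have ~k false, so O(~k) is not derivable.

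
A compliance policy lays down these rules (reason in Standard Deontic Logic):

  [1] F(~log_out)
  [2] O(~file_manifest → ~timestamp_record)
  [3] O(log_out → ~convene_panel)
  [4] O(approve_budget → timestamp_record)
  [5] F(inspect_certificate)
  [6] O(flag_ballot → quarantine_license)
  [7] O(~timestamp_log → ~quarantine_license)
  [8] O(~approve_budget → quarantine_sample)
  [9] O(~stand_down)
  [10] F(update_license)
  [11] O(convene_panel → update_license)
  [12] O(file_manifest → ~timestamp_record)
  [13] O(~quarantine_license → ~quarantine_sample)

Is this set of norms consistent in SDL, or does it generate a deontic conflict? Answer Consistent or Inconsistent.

Consistent

Premise 11 is O(convene_panel → update_license), but O(convene_panel) is not derivable from the premises, so it does not yield O(update_license).
So O(update_license) is not derivable, and the apparent clash with O(~update_license) does not arise.
A world satisfying every obligation exists (e.g. approve_budget=false, convene_panel=false, file_manifest=false, flag_ballot=false, inspect_certificate=false, log_out=true, quarantine_license=true, quarantine_sample=true, stand_down=false, timestamp_log=true, timestamp_record=false, update_license=false); no atom is both obligatory and forbidden, so the set is consistent.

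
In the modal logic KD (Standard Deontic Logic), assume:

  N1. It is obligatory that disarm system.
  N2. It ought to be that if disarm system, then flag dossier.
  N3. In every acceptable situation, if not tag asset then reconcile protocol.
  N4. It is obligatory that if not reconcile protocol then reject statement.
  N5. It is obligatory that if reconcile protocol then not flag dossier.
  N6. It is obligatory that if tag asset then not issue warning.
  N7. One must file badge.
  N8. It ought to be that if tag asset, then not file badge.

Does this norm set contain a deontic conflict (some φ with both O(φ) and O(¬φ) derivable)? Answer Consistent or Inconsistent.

Premise 7 gives O(file_badge).
Premise 8, O(tag_asset → ¬file_badge), contraposes to O(file_badge → ¬tag_asset); with O(file_badge) we get O(¬tag_asset).
Applying K to premise 3 (O(¬tag_asset → reconcile_protocol)) and O(¬tag_asset) yields O(reconcile_protocol).
Applying K to premise 5 (O(reconcile_protocol → ¬flag_dossier)) and O(reconcile_protocol) yields O(¬flag_dossier).
Premise 2, O(disarm_system → flag_dossier), contraposes to O(¬flag_dossier → ¬disarm_system); with O(¬flag_dossier) we get O(¬disarm_system).
Yet premise 1 states O(disarm_system).
We now have both O(¬disarm_system) and O(disarm_system) — disarm_system is simultaneously obligatory and forbidden, violating the D-axiom.

Inconsistent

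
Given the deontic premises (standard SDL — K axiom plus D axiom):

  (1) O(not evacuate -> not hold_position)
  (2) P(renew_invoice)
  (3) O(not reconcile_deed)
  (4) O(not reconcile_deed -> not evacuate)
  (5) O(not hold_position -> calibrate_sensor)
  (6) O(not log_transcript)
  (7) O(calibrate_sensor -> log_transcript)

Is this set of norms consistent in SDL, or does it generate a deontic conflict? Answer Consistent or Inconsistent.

Inconsistent

From premise 6 we have O(not log_transcript).
Premise 7, O(calibrate_sensor -> log_transcript), contraposes to O(not log_transcript -> not calibrate_sensor); with O(not log_transcript) we get O(not calibrate_sensor).
Premise 5 is O(not hold_position -> calibrate_sensor); contrapositively O(not calibrate_sensor -> hold_position). Since O(not calibrate_sensor) holds, K gives O(hold_position).
Premise 1 is O(not evacuate -> not hold_position); contrapositively O(hold_position -> evacuate). Since O(hold_position) holds, K gives O(evacuate).
Premise 4, O(not reconcile_deed -> not evacuate), contraposes to O(evacuate -> reconcile_deed); with O(evacuate) we get O(reconcile_deed).
However, premise 3 gives O(not reconcile_deed).
We now have both O(reconcile_deed) and O(not reconcile_deed) — reconcile_deed is simultaneously obligatory and forbidden, violating the D-axiom.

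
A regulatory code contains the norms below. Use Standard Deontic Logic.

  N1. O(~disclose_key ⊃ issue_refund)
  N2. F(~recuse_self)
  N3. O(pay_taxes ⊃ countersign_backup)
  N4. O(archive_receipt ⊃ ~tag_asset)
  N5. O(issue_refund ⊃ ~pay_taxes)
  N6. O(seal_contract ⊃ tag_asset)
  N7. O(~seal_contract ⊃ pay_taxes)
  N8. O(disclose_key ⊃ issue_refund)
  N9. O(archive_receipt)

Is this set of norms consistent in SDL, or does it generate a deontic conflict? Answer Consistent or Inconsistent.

Inconsistent

Premises 8 and 1 are O(disclose_key ⊃ issue_refund) and O(~disclose_key ⊃ issue_refund); every ideal world satisfies disclose_key or ~disclose_key, so in either case issue_refund holds — hence O(issue_refund).
Premise 5 is O(issue_refund ⊃ ~pay_taxes); since O(issue_refund), deontic closure gives O(~pay_taxes).
Premise 7 is O(~seal_contract ⊃ pay_taxes); contrapositively O(~pay_taxes ⊃ seal_contract). Since O(~pay_taxes) holds, K gives O(seal_contract).
Premise 6 is O(seal_contract ⊃ tag_asset); since O(seal_contract), deontic closure gives O(tag_asset).
The contrapositive of premise 4 (O(archive_receipt ⊃ ~tag_asset)) is O(tag_asset ⊃ ~archive_receipt), and O(tag_asset) is already established, so O(~archive_receipt).
But premise 9 directly asserts O(archive_receipt).
We now have both O(~archive_receipt) and O(archive_receipt) — archive_receipt is simultaneously obligatory and forbidden, violating the D-axiom.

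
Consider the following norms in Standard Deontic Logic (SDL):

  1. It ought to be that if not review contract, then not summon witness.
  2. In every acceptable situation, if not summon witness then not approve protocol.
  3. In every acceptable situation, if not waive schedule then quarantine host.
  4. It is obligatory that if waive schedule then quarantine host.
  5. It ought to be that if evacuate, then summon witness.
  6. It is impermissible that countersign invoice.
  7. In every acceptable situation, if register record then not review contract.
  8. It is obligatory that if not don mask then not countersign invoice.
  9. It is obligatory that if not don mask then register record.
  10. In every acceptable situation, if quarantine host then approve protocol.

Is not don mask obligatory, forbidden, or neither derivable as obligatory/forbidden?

Premises 3 and 4 are O(¬waive_schedule → quarantine_host) and O(waive_schedule → quarantine_host); every ideal world satisfies ¬waive_schedule or waive_schedule, so in either case quarantine_host holds — hence O(quarantine_host).
From O(quarantine_host) and premise 10, O(quarantine_host → approve_protocol), we obtain O(approve_protocol).
The contrapositive of premise 2 (O(¬summon_witness → ¬approve_protocol)) is O(approve_protocol → summon_witness), and O(approve_protocol) is already established, so O(summon_witness).
The contrapositive of premise 1 (O(¬review_contract → ¬summon_witness)) is O(summon_witness → review_contract), and O(summon_witness) is already established, so O(review_contract).
The contrapositive of premise 7 (O(register_record → ¬review_contract)) is O(review_contract → ¬register_record), and O(review_contract) is already established, so O(¬register_record).
The contrapositive of premise 9 (O(¬don_mask → register_record)) is O(¬register_record → don_mask), and O(¬register_record) is already established, so O(don_mask).
Premises 5, 6, 8 do not contribute to this derivation.
Thus O(don_mask), which is F(¬don_mask): ¬don_mask is forbidden.

Forbidden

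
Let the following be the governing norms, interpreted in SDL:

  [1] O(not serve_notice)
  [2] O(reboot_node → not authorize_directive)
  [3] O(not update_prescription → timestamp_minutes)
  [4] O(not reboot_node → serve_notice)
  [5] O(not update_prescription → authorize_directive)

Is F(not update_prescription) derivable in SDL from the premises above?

Premise 1 states O(not serve_notice) outright.
Premise 4, O(not reboot_node → serve_notice), contraposes to O(not serve_notice → reboot_node); with O(not serve_notice) we get O(reboot_node).
From O(reboot_node) and premise 2, O(reboot_node → not authorize_directive), we obtain O(not authorize_directive).
Premise 5, O(not update_prescription → authorize_directive), contraposes to O(not authorize_directive → update_prescription); with O(not authorize_directive) we get O(update_prescription).
Premise 3 does not contribute to this derivation.
So O(update_prescription) holds, i.e. F(not update_prescription). The claim follows.

Yes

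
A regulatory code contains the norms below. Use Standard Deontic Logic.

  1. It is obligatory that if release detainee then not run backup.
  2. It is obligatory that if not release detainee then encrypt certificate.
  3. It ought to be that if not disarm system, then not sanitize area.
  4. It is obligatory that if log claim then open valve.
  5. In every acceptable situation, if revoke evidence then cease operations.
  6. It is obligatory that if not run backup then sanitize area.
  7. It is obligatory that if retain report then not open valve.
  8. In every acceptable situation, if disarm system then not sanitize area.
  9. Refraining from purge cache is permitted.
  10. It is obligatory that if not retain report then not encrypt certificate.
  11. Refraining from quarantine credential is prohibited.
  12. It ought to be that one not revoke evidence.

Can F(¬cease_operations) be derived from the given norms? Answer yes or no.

No

Premise 5 is O(revoke_evidence → cease_operations), but O(revoke_evidence) is not derivable from the premises, so it does not yield O(cease_operations).
No other premise forces O(cease_operations). An ideal world satisfying every premise can still have ¬cease_operations true, so F(¬cease_operations) is not derivable.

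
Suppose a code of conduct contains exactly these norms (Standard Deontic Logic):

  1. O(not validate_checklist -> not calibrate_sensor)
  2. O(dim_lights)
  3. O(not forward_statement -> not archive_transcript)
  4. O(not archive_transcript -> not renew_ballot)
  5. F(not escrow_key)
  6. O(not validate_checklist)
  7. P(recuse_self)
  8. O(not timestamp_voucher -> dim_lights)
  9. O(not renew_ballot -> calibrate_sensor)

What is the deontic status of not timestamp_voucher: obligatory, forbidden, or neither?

Premise 8 is O(not timestamp_voucher -> dim_lights); even if O(dim_lights) held, inferring O(not timestamp_voucher) would be affirming the consequent — invalid.
No premise or chain of K-axiom applications forces O(not timestamp_voucher), and none forces O(timestamp_voucher). So not timestamp_voucher is neither obligatory nor forbidden under these norms.

Neither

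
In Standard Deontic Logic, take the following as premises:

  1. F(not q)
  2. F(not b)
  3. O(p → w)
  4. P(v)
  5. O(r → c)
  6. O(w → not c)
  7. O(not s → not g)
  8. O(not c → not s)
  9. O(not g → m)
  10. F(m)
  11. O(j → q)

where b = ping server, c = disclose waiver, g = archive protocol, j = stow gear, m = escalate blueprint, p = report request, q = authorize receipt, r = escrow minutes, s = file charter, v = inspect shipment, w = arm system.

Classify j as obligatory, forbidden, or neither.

Neither

Premise 11 is O(j → q); even if O(q) held, inferring O(j) would be affirming the consequent — invalid.
No premise or chain of K-axiom applications forces O(j), and none forces O(not j). So j is neither obligatory nor forbidden under these norms.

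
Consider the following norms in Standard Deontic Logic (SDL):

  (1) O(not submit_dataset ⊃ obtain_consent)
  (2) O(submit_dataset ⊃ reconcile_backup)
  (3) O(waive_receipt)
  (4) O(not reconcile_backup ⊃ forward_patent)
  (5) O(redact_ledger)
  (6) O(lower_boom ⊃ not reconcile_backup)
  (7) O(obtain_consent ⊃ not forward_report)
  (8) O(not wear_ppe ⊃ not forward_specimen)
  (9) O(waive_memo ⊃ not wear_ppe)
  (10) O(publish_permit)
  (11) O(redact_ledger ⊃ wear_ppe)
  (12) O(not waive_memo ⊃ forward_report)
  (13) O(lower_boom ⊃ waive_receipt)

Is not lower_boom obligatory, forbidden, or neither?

Obligatory

Premise 5 gives O(redact_ledger).
From O(redact_ledger) and premise 11, O(redact_ledger ⊃ wear_ppe), we obtain O(wear_ppe).
Premise 9 is O(waive_memo ⊃ not wear_ppe); contrapositively O(wear_ppe ⊃ not waive_memo). Since O(wear_ppe) holds, K gives O(not waive_memo).
Premise 12 is O(not waive_memo ⊃ forward_report); since O(not waive_memo), deontic closure gives O(forward_report).
Premise 7, O(obtain_consent ⊃ not forward_report), contraposes to O(forward_report ⊃ not obtain_consent); with O(forward_report) we get O(not obtain_consent).
Premise 1, O(not submit_dataset ⊃ obtain_consent), contraposes to O(not obtain_consent ⊃ submit_dataset); with O(not obtain_consent) we get O(submit_dataset).
From O(submit_dataset) and premise 2, O(submit_dataset ⊃ reconcile_backup), we obtain O(reconcile_backup).
Premise 6 is O(lower_boom ⊃ not reconcile_backup); contrapositively O(reconcile_backup ⊃ not lower_boom). Since O(reconcile_backup) holds, K gives O(not lower_boom).
Premises 3, 4, 8, 10, 13 do not contribute to this derivation.
Hence not lower_boom is obligatory.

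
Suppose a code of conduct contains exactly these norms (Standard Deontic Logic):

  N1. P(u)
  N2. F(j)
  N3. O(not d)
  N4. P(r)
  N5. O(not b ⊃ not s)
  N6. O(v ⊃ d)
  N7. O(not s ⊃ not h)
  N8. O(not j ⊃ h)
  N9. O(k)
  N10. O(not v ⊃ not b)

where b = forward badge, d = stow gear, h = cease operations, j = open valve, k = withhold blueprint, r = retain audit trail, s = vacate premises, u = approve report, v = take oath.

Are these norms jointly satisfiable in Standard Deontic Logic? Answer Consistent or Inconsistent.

Inconsistent

Premise 2 is F(j), i.e. O(not j).
Premise 8 is O(not j ⊃ h); since O(not j), deontic closure gives O(h).
Premise 7, O(not s ⊃ not h), contraposes to O(h ⊃ s); with O(h) we get O(s).
Premise 5 is O(not b ⊃ not s); contrapositively O(s ⊃ b). Since O(s) holds, K gives O(b).
The contrapositive of premise 10 (O(not v ⊃ not b)) is O(b ⊃ v), and O(b) is already established, so O(v).
From O(v) and premise 6, O(v ⊃ d), we obtain O(d).
However, premise 3 gives O(not d).
We now have both O(d) and O(not d) — d is simultaneously obligatory and forbidden, violating the D-axiom.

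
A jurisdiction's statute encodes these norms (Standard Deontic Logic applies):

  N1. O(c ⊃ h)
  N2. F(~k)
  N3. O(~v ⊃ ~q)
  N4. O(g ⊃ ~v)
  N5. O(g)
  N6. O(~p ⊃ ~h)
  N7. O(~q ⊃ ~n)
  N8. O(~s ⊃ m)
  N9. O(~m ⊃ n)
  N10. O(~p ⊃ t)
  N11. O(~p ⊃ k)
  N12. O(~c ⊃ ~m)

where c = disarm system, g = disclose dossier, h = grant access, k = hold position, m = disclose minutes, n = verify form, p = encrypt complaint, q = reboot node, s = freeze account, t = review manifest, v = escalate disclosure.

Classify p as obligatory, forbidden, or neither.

From premise 5 we have O(g).
Premise 4 is O(g ⊃ ~v); since O(g), deontic closure gives O(~v).
From O(~v) and premise 3, O(~v ⊃ ~q), we obtain O(~q).
Premise 7 is O(~q ⊃ ~n); since O(~q), deontic closure gives O(~n).
Premise 9, O(~m ⊃ n), contraposes to O(~n ⊃ m); with O(~n) we get O(m).
Premise 12 is O(~c ⊃ ~m); contrapositively O(m ⊃ c). Since O(m) holds, K gives O(c).
With premise 1, O(c ⊃ h), the K-axiom yields O(h).
The contrapositive of premise 6 (O(~p ⊃ ~h)) is O(h ⊃ p), and O(h) is already established, so O(p).
Premises 2, 8, 10, 11 do not contribute to this derivation.
Hence p is obligatory.

Obligatory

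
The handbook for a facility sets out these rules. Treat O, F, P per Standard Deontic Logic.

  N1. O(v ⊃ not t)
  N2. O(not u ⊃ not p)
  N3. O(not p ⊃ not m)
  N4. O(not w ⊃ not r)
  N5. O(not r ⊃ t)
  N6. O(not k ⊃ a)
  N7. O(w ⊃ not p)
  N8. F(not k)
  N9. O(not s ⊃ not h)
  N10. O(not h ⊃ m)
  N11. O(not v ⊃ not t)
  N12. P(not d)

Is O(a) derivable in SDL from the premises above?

No

Premise 6 is O(not k ⊃ a), but O(not k) is not derivable from the premises, so it does not yield O(a).
No other premise forces O(a). An ideal world satisfying every premise can still have a false, so O(a) is not derivable.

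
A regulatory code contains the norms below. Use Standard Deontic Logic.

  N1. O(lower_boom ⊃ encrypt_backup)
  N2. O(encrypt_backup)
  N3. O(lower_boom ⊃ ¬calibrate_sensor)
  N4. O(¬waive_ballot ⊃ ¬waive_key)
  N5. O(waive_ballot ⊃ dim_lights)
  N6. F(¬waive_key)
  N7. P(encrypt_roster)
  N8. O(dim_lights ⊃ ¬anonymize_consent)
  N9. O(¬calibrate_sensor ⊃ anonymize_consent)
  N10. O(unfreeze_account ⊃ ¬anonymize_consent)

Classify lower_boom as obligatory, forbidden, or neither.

Forbidden

F(¬waive_key) at premise 6 means O(waive_key).
The contrapositive of premise 4 (O(¬waive_ballot ⊃ ¬waive_key)) is O(waive_key ⊃ waive_ballot), and O(waive_key) is already established, so O(waive_ballot).
Applying K to premise 5 (O(waive_ballot ⊃ dim_lights)) and O(waive_ballot) yields O(dim_lights).
From O(dim_lights) and premise 8, O(dim_lights ⊃ ¬anonymize_consent), we obtain O(¬anonymize_consent).
The contrapositive of premise 9 (O(¬calibrate_sensor ⊃ anonymize_consent)) is O(¬anonymize_consent ⊃ calibrate_sensor), and O(¬anonymize_consent) is already established, so O(calibrate_sensor).
The contrapositive of premise 3 (O(lower_boom ⊃ ¬calibrate_sensor)) is O(calibrate_sensor ⊃ ¬lower_boom), and O(calibrate_sensor) is already established, so O(¬lower_boom).
Premises 1, 2, 7, 10 do not contribute to this derivation.
Thus O(¬lower_boom), which is F(lower_boom): lower_boom is forbidden.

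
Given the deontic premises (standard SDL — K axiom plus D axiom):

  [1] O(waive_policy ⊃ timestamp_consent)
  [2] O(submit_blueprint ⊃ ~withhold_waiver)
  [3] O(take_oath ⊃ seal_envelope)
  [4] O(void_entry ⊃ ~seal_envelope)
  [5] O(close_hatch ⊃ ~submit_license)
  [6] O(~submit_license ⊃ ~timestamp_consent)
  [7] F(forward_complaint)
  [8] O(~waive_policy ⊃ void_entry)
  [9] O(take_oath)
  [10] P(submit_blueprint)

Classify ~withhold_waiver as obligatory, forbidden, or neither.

Premise 2 is O(submit_blueprint ⊃ ~withhold_waiver), but O(submit_blueprint) is not derivable from the premises (the permission P(submit_blueprint) asserts only ~O(~submit_blueprint), not O(submit_blueprint)), so it does not yield O(~withhold_waiver).
No premise or chain of K-axiom applications forces O(~withhold_waiver), and none forces O(withhold_waiver). So ~withhold_waiver is neither obligatory nor forbidden under these norms.

Neither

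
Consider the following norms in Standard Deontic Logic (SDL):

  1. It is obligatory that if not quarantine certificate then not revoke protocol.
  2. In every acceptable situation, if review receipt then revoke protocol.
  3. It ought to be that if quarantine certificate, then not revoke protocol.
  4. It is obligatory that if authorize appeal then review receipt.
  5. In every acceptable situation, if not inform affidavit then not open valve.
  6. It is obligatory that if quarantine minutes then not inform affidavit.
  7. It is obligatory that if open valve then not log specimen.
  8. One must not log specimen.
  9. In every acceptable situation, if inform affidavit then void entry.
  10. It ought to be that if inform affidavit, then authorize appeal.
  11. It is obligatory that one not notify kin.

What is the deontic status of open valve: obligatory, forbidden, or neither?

Forbidden

Premises 3 and 1 are O(quarantine_certificate → ¬revoke_protocol) and O(¬quarantine_certificate → ¬revoke_protocol); every ideal world satisfies quarantine_certificate or ¬quarantine_certificate, so in either case ¬revoke_protocol holds — hence O(¬revoke_protocol).
The contrapositive of premise 2 (O(review_receipt → revoke_protocol)) is O(¬revoke_protocol → ¬review_receipt), and O(¬revoke_protocol) is already established, so O(¬review_receipt).
Premise 4 is O(authorize_appeal → review_receipt); contrapositively O(¬review_receipt → ¬authorize_appeal). Since O(¬review_receipt) holds, K gives O(¬authorize_appeal).
Premise 10, O(inform_affidavit → authorize_appeal), contraposes to O(¬authorize_appeal → ¬inform_affidavit); with O(¬authorize_appeal) we get O(¬inform_affidavit).
From O(¬inform_affidavit) and premise 5, O(¬inform_affidavit → ¬open_valve), we obtain O(¬open_valve).
Premises 6, 7, 8, 9, 11 do not contribute to this derivation.
Thus O(¬open_valve), which is F(open_valve): open_valve is forbidden.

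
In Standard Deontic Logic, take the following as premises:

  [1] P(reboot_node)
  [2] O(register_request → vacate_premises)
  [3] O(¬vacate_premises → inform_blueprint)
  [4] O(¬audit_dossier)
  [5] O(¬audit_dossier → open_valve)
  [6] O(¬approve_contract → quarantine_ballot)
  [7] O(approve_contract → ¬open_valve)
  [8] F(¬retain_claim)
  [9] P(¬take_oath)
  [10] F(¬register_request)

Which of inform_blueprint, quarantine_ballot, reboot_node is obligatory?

From premise 4 we have O(¬audit_dossier).
From O(¬audit_dossier) and premise 5, O(¬audit_dossier → open_valve), we obtain O(open_valve).
Premise 7, O(approve_contract → ¬open_valve), contraposes to O(open_valve → ¬approve_contract); with O(open_valve) we get O(¬approve_contract).
Applying K to premise 6 (O(¬approve_contract → quarantine_ballot)) and O(¬approve_contract) yields O(quarantine_ballot).
So O(quarantine_ballot) holds — quarantine_ballot is obligatory. None of the other listed options is made obligatory by any chain of premises.

quarantine_ballot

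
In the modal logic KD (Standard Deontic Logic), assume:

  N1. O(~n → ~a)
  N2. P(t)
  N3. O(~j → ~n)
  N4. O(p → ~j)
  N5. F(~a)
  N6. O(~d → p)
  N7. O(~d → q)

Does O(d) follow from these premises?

Premise 5 is F(~a), i.e. O(a).
Premise 1, O(~n → ~a), contraposes to O(a → n); with O(a) we get O(n).
The contrapositive of premise 3 (O(~j → ~n)) is O(n → j), and O(n) is already established, so O(j).
The contrapositive of premise 4 (O(p → ~j)) is O(j → ~p), and O(j) is already established, so O(~p).
The contrapositive of premise 6 (O(~d → p)) is O(~p → d), and O(~p) is already established, so O(d).
Premises 2, 7 do not contribute to this derivation.
So O(d) follows.

Yes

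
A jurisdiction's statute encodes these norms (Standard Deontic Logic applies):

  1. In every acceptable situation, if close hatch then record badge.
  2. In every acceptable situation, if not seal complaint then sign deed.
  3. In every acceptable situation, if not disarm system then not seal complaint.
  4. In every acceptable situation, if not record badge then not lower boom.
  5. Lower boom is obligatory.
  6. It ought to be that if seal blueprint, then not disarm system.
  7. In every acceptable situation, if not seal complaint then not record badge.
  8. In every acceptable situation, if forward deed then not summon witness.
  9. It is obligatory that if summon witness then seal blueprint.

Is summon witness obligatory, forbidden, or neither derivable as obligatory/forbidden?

Forbidden

From premise 5 we have O(lower_boom).
Premise 4, O(¬record_badge → ¬lower_boom), contraposes to O(lower_boom → record_badge); with O(lower_boom) we get O(record_badge).
Premise 7 is O(¬seal_complaint → ¬record_badge); contrapositively O(record_badge → seal_complaint). Since O(record_badge) holds, K gives O(seal_complaint).
The contrapositive of premise 3 (O(¬disarm_system → ¬seal_complaint)) is O(seal_complaint → disarm_system), and O(seal_complaint) is already established, so O(disarm_system).
The contrapositive of premise 6 (O(seal_blueprint → ¬disarm_system)) is O(disarm_system → ¬seal_blueprint), and O(disarm_system) is already established, so O(¬seal_blueprint).
Premise 9, O(summon_witness → seal_blueprint), contraposes to O(¬seal_blueprint → ¬summon_witness); with O(¬seal_blueprint) we get O(¬summon_witness).
Premises 1, 2, 8 do not contribute to this derivation.
Thus O(¬summon_witness), which is F(summon_witness): summon_witness is forbidden.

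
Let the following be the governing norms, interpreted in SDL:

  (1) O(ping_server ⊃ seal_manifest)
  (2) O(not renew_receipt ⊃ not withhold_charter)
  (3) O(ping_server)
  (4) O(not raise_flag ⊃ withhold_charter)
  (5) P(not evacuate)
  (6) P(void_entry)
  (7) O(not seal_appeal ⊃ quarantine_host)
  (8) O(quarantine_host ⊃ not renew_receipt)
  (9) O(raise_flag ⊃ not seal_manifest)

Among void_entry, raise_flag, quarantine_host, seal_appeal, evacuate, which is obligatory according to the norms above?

seal_appeal

Premise 3 states O(ping_server) outright.
From O(ping_server) and premise 1, O(ping_server ⊃ seal_manifest), we obtain O(seal_manifest).
Premise 9, O(raise_flag ⊃ not seal_manifest), contraposes to O(seal_manifest ⊃ not raise_flag); with O(seal_manifest) we get O(not raise_flag).
With premise 4, O(not raise_flag ⊃ withhold_charter), the K-axiom yields O(withhold_charter).
Premise 2 is O(not renew_receipt ⊃ not withhold_charter); contrapositively O(withhold_charter ⊃ renew_receipt). Since O(withhold_charter) holds, K gives O(renew_receipt).
Premise 8, O(quarantine_host ⊃ not renew_receipt), contraposes to O(renew_receipt ⊃ not quarantine_host); with O(renew_receipt) we get O(not quarantine_host).
Premise 7 is O(not seal_appeal ⊃ quarantine_host); contrapositively O(not quarantine_host ⊃ seal_appeal). Since O(not quarantine_host) holds, K gives O(seal_appeal).
So O(seal_appeal) holds — seal_appeal is obligatory. None of the other listed options is made obligatory by any chain of premises.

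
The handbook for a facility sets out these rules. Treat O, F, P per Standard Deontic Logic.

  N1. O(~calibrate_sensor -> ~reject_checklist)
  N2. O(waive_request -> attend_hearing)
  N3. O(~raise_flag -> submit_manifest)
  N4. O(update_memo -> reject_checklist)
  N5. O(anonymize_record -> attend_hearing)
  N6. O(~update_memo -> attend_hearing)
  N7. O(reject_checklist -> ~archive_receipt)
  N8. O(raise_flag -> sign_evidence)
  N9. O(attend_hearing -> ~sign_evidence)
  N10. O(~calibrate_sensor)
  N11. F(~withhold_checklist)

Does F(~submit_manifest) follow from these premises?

Premise 10 gives O(~calibrate_sensor).
Applying K to premise 1 (O(~calibrate_sensor -> ~reject_checklist)) and O(~calibrate_sensor) yields O(~reject_checklist).
Premise 4, O(update_memo -> reject_checklist), contraposes to O(~reject_checklist -> ~update_memo); with O(~reject_checklist) we get O(~update_memo).
With premise 6, O(~update_memo -> attend_hearing), the K-axiom yields O(attend_hearing).
Premise 9 is O(attend_hearing -> ~sign_evidence); since O(attend_hearing), deontic closure gives O(~sign_evidence).
The contrapositive of premise 8 (O(raise_flag -> sign_evidence)) is O(~sign_evidence -> ~raise_flag), and O(~sign_evidence) is already established, so O(~raise_flag).
Applying K to premise 3 (O(~raise_flag -> submit_manifest)) and O(~raise_flag) yields O(submit_manifest).
Premises 2, 5, 7, 11 do not contribute to this derivation.
So O(submit_manifest) holds, i.e. F(~submit_manifest). The claim follows.

Yes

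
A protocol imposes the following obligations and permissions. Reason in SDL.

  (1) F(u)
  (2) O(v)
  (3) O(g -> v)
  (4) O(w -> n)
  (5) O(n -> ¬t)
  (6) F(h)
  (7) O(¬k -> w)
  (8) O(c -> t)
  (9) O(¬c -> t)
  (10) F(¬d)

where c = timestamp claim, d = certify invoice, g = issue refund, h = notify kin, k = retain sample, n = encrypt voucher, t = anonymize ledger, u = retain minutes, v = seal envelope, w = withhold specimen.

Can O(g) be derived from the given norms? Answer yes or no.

No

Premise 3 is O(g -> v); even if O(v) held, inferring O(g) would be affirming the consequent — invalid.
No other premise forces O(g). An ideal world satisfying every premise can still have g false, so O(g) is not derivable.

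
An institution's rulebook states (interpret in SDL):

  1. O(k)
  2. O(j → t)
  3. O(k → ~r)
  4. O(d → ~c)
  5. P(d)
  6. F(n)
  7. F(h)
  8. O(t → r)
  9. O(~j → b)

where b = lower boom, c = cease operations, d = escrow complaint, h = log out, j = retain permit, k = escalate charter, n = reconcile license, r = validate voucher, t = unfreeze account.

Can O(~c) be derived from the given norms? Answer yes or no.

No

Premise 4 is O(d → ~c), but O(d) is not derivable from the premises (the permission P(d) asserts only ~O(~d), not O(d)), so it does not yield O(~c).
No other premise forces O(~c). An ideal world satisfying every premise can still have ~c false, so O(~c) is not derivable.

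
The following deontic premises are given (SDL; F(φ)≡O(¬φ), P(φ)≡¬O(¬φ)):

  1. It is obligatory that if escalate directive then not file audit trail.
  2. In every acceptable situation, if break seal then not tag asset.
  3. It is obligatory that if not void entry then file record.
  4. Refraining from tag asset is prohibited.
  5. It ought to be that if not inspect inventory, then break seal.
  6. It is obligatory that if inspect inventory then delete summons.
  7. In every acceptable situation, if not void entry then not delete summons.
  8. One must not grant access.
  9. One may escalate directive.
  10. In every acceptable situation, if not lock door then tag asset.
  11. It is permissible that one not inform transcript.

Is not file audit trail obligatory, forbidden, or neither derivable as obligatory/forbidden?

Neither

Premise 1 is O(escalate_directive → ¬file_audit_trail), but O(escalate_directive) is not derivable from the premises (the permission P(escalate_directive) asserts only ¬O(¬escalate_directive), not O(escalate_directive)), so it does not yield O(¬file_audit_trail).
No premise or chain of K-axiom applications forces O(¬file_audit_trail), and none forces O(file_audit_trail). So ¬file_audit_trail is neither obligatory nor forbidden under these norms.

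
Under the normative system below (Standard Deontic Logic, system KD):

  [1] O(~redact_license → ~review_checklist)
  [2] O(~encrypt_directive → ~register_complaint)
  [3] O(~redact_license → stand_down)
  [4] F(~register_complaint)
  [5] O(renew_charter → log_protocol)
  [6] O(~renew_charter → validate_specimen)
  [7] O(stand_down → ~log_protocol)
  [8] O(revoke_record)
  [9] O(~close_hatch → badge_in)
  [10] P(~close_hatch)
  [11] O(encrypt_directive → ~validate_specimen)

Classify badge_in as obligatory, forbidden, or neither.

Neither

Premise 9 is O(~close_hatch → badge_in), but O(~close_hatch) is not derivable from the premises (the permission P(~close_hatch) asserts only ~O(close_hatch), not O(~close_hatch)), so it does not yield O(badge_in).
No premise or chain of K-axiom applications forces O(badge_in), and none forces O(~badge_in). So badge_in is neither obligatory nor forbidden under these norms.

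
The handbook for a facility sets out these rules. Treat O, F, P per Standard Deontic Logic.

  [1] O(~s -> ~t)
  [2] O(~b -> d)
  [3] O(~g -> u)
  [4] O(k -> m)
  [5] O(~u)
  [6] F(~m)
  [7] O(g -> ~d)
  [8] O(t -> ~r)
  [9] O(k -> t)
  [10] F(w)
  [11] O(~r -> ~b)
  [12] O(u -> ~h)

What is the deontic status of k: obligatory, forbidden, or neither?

Forbidden

Premise 5 gives O(~u).
Premise 3 is O(~g -> u); contrapositively O(~u -> g). Since O(~u) holds, K gives O(g).
With premise 7, O(g -> ~d), the K-axiom yields O(~d).
Premise 2 is O(~b -> d); contrapositively O(~d -> b). Since O(~d) holds, K gives O(b).
Premise 11 is O(~r -> ~b); contrapositively O(b -> r). Since O(b) holds, K gives O(r).
Premise 8 is O(t -> ~r); contrapositively O(r -> ~t). Since O(r) holds, K gives O(~t).
The contrapositive of premise 9 (O(k -> t)) is O(~t -> ~k), and O(~t) is already established, so O(~k).
Premises 1, 4, 6, 10, 12 do not contribute to this derivation.
Thus O(~k), which is F(k): k is forbidden.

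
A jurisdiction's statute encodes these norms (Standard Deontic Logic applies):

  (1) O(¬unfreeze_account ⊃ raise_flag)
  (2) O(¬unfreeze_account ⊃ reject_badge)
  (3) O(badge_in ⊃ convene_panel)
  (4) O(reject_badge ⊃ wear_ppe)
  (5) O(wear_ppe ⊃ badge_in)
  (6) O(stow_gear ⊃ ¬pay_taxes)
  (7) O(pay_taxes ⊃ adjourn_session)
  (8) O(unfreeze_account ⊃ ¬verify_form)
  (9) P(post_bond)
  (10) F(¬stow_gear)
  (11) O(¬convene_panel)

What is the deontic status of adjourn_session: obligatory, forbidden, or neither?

Premise 7 is O(pay_taxes ⊃ adjourn_session), but O(pay_taxes) is not derivable from the premises, so it does not yield O(adjourn_session).
No premise or chain of K-axiom applications forces O(adjourn_session), and none forces O(¬adjourn_session). So adjourn_session is neither obligatory nor forbidden under these norms.

Neither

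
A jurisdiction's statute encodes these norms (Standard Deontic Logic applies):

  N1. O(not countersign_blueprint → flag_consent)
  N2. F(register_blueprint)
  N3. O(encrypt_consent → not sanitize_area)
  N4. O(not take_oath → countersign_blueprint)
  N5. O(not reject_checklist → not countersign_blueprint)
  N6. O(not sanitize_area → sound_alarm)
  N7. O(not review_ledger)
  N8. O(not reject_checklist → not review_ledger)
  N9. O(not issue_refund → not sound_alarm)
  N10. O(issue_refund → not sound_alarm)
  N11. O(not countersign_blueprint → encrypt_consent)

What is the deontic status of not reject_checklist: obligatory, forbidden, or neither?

By case analysis on issue_refund: premise 10 gives O(issue_refund → not sound_alarm) and premise 9 gives O(not issue_refund → not sound_alarm), so O(not sound_alarm) either way.
Premise 6 is O(not sanitize_area → sound_alarm); contrapositively O(not sound_alarm → sanitize_area). Since O(not sound_alarm) holds, K gives O(sanitize_area).
The contrapositive of premise 3 (O(encrypt_consent → not sanitize_area)) is O(sanitize_area → not encrypt_consent), and O(sanitize_area) is already established, so O(not encrypt_consent).
Premise 11 is O(not countersign_blueprint → encrypt_consent); contrapositively O(not encrypt_consent → countersign_blueprint). Since O(not encrypt_consent) holds, K gives O(countersign_blueprint).
The contrapositive of premise 5 (O(not reject_checklist → not countersign_blueprint)) is O(countersign_blueprint → reject_checklist), and O(countersign_blueprint) is already established, so O(reject_checklist).
Premises 1, 2, 4, 7, 8 do not contribute to this derivation.
Thus O(reject_checklist), which is F(not reject_checklist): not reject_checklist is forbidden.

Forbidden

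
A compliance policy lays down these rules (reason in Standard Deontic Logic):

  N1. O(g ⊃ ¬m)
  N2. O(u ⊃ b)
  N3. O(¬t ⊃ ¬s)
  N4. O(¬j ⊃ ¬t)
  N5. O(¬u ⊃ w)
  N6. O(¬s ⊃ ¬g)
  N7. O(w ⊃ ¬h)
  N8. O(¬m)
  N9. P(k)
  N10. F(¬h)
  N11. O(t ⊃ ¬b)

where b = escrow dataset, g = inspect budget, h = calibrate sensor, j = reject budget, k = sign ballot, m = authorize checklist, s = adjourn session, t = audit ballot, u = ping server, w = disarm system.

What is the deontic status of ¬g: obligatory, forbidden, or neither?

Obligatory

F(¬h) at premise 10 means O(h).
Premise 7, O(w ⊃ ¬h), contraposes to O(h ⊃ ¬w); with O(h) we get O(¬w).
Premise 5, O(¬u ⊃ w), contraposes to O(¬w ⊃ u); with O(¬w) we get O(u).
Applying K to premise 2 (O(u ⊃ b)) and O(u) yields O(b).
The contrapositive of premise 11 (O(t ⊃ ¬b)) is O(b ⊃ ¬t), and O(b) is already established, so O(¬t).
With premise 3, O(¬t ⊃ ¬s), the K-axiom yields O(¬s).
Premise 6 is O(¬s ⊃ ¬g); since O(¬s), deontic closure gives O(¬g).
Premises 1, 4, 8, 9 do not contribute to this derivation.
Hence ¬g is obligatory.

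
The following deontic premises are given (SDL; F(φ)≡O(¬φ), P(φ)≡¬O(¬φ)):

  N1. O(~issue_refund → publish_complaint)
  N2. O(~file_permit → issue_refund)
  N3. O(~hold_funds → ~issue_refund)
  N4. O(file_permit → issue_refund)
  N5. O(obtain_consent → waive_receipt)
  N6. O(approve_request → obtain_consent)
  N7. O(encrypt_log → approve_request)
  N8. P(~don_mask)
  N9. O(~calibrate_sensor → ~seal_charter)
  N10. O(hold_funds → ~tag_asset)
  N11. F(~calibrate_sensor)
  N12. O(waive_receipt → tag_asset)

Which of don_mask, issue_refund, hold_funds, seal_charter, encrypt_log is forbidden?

By case analysis on file_permit: premise 4 gives O(file_permit → issue_refund) and premise 2 gives O(~file_permit → issue_refund), so O(issue_refund) either way.
Premise 3 is O(~hold_funds → ~issue_refund); contrapositively O(issue_refund → hold_funds). Since O(issue_refund) holds, K gives O(hold_funds).
Applying K to premise 10 (O(hold_funds → ~tag_asset)) and O(hold_funds) yields O(~tag_asset).
Premise 12, O(waive_receipt → tag_asset), contraposes to O(~tag_asset → ~waive_receipt); with O(~tag_asset) we get O(~waive_receipt).
Premise 5 is O(obtain_consent → waive_receipt); contrapositively O(~waive_receipt → ~obtain_consent). Since O(~waive_receipt) holds, K gives O(~obtain_consent).
Premise 6 is O(approve_request → obtain_consent); contrapositively O(~obtain_consent → ~approve_request). Since O(~obtain_consent) holds, K gives O(~approve_request).
The contrapositive of premise 7 (O(encrypt_log → approve_request)) is O(~approve_request → ~encrypt_log), and O(~approve_request) is already established, so O(~encrypt_log).
So O(~encrypt_log) holds, i.e. encrypt_log is forbidden. None of the other listed options is forbidden under the premises.

encrypt_log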